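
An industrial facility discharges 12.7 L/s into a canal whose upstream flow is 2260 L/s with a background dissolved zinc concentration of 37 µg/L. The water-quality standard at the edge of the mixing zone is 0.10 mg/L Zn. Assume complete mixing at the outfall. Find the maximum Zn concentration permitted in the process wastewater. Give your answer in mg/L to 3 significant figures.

11.3 mg/L

12.7 L/s = 0.0127 m³/s.
2260 L/s = 2.26 m³/s.
37 µg/L = 0.037 mg/L.
Mass balance: 0.1·2.273 = 0.0127·Cₑ + 2.26·0.037.
Cₑ = (0.2273 − 0.08362) / 0.0127 = 11.31 mg/L.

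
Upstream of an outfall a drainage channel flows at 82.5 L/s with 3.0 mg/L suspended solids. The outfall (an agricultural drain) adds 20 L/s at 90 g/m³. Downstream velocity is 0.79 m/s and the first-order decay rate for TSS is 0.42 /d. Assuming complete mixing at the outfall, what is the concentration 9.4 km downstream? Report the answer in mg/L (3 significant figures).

18.9 mg/L

20 L/s = 0.02 m³/s.
82.5 L/s = 0.0825 m³/s.
After complete mixing, C₀ = (0.02·90 + 0.0825·3) / 0.1025 = 19.98 mg/L.
Travel time t = 9400 m / 0.79 m/s = 1.19e+04 s = 0.1377 d.
C = 19.98·exp(−0.42·0.1377) = 19.98·0.9438 = 18.85 mg/L.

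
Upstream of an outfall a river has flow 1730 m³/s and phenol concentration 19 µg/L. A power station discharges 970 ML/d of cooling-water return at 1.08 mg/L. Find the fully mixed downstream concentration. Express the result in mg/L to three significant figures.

970 ML/d = 11.23 m³/s.
19 µg/L = 0.019 mg/L.
By mass balance at complete mixing, C = (11.23·1.08 + 1730·0.019) / (11.23 + 1730) = 44.99/1741 = 0.02584 mg/L.

0.0258 mg/L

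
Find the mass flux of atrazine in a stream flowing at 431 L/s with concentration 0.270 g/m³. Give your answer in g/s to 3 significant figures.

0.116 g/s

431 L/s = 0.431 m³/s.
Mass flux = Q·C = 0.431 m³/s × 0.27 g/m³ = 0.1164 g/s.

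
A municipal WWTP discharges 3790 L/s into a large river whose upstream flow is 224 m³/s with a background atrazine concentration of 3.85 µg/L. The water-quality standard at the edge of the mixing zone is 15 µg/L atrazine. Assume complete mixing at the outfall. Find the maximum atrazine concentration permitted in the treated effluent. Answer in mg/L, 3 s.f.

3790 L/s = 3.79 m³/s.
3.85 µg/L = 0.00385 mg/L.
15 µg/L = 0.015 mg/L.
Mass balance: 0.015·227.8 = 3.79·Cₑ + 224·0.00385.
Cₑ = (3.417 − 0.8624) / 3.79 = 0.674 mg/L.

0.674 mg/L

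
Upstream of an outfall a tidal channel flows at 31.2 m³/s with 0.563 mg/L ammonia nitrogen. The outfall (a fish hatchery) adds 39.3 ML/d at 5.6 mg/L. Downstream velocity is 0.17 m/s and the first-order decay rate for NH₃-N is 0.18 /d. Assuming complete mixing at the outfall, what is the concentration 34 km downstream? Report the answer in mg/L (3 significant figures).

39.3 ML/d = 0.4549 m³/s.
After complete mixing, C₀ = (0.4549·5.6 + 31.2·0.563) / 31.65 = 0.6354 mg/L.
Travel time t = 3.4e+04 m / 0.17 m/s = 2e+05 s = 2.315 d.
C = 0.6354·exp(−0.18·2.315) = 0.6354·0.6592 = 0.4189 mg/L.

0.419 mg/L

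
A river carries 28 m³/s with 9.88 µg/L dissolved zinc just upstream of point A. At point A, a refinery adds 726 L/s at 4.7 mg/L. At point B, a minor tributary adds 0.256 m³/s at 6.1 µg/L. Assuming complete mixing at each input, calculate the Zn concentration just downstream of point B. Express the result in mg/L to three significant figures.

0.127 mg/L

9.88 µg/L = 0.00988 mg/L.
726 L/s = 0.726 m³/s.
After input A: C = (28·0.00988 + 0.726·4.7) / 28.73 = 0.1284 mg/L.
6.1 µg/L = 0.0061 mg/L.
After input B: C = (28.73·0.1284 + 0.256·0.0061) / 28.98 = 0.1273 mg/L.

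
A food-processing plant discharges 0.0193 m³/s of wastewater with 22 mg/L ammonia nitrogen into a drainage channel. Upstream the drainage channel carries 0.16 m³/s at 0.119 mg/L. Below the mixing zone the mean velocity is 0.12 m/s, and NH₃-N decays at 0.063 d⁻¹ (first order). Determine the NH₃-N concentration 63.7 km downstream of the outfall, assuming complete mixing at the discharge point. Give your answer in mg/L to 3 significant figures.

1.68 mg/L

After complete mixing, C₀ = (0.0193·22 + 0.16·0.119) / 0.1793 = 2.474 mg/L.
Travel time t = 6.37e+04 m / 0.12 m/s = 5.308e+05 s = 6.144 d.
C = 2.474·exp(−0.063·6.144) = 2.474·0.679 = 1.68 mg/L.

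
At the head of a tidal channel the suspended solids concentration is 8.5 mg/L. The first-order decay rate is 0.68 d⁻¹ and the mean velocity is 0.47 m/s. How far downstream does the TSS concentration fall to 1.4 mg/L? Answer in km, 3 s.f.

From C = C₀·e^(−kt), t = ln(C₀/C)/k = ln(8.5/1.4)/0.68 = 1.804/0.68 = 2.652 d.
Distance = v·t = 0.47 m/s × 2.292e+05 s = 1.077e+05 m = 107.7 km.

108 km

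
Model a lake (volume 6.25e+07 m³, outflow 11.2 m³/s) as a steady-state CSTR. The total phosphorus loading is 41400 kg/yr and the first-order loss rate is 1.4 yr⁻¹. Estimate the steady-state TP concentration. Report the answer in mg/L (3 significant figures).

Outflow Q = 11.2 m³/s × 3.156e+07 s/yr = 3.534e+08 m³/yr.
Steady-state CSTR mass balance: W = Q·C + k·V·C, so C = W/(Q + kV).
Q + kV = 3.534e+08 + 1.4·6.25e+07 = 4.409e+08 m³/yr.
C = 41400/4.409e+08 = 9.389e-05 kg/m³ = 0.09389 mg/L.

0.0939 mg/L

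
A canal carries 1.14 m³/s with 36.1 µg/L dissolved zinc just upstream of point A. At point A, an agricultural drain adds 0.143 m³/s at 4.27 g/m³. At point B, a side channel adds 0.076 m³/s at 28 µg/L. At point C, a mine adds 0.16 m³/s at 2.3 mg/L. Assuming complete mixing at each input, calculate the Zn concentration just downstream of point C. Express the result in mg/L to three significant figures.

0.673 mg/L

36.1 µg/L = 0.0361 mg/L.
After input A: C = (1.14·0.0361 + 0.143·4.27) / 1.283 = 0.508 mg/L.
28 µg/L = 0.028 mg/L.
After input B: C = (1.283·0.508 + 0.076·0.028) / 1.359 = 0.4812 mg/L.
After input C: C = (1.359·0.4812 + 0.16·2.3) / 1.519 = 0.6727 mg/L.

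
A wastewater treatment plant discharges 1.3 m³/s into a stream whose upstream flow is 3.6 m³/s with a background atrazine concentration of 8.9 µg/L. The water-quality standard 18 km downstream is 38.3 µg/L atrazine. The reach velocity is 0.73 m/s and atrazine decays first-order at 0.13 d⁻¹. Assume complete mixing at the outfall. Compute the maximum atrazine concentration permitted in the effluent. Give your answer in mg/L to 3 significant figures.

8.9 µg/L = 0.0089 mg/L.
38.3 µg/L = 0.0383 mg/L.
Travel time to the compliance point: t = 1.8e+04/0.73 = 2.466e+04 s = 0.2854 d; decay factor exp(−0.13·0.2854) = 0.9636.
So the concentration just after mixing may be at most 0.0383/0.9636 = 0.03975 mg/L.
Mass balance: 0.03975·4.9 = 1.3·Cₑ + 3.6·0.0089.
Cₑ = (0.1948 − 0.03204) / 1.3 = 0.1252 mg/L.

0.125 mg/L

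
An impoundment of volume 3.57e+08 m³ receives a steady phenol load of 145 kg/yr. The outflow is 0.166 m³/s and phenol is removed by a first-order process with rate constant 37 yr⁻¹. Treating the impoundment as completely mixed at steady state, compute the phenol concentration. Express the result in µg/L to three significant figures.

Outflow Q = 0.166 m³/s × 3.156e+07 s/yr = 5.239e+06 m³/yr.
Steady-state CSTR mass balance: W = Q·C + k·V·C, so C = W/(Q + kV).
Q + kV = 5.239e+06 + 37·3.57e+08 = 1.321e+10 m³/yr.
C = 145/1.321e+10 = 1.097e-08 kg/m³ = 1.097e-05 mg/L = 0.01097 µg/L.

0.0110 µg/L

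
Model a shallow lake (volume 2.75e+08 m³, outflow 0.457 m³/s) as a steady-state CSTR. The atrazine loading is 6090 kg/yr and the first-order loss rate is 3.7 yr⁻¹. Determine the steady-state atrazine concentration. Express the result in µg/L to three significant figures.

5.90 µg/L

Outflow Q = 0.457 m³/s × 3.156e+07 s/yr = 1.442e+07 m³/yr.
Steady-state CSTR mass balance: W = Q·C + k·V·C, so C = W/(Q + kV).
Q + kV = 1.442e+07 + 3.7·2.75e+08 = 1.032e+09 m³/yr.
C = 6090/1.032e+09 = 5.902e-06 kg/m³ = 0.005902 mg/L = 5.902 µg/L.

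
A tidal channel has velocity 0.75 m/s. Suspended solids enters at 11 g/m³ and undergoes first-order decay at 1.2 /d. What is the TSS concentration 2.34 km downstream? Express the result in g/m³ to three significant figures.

10.5 g/m³

Travel time t = 2.34 km / 0.75 m/s = 2340/0.75 = 3120 s = 0.03611 d.
First-order decay: C = 11·exp(−1.2·0.03611) = 11·0.9576 = 10.53 g/m³.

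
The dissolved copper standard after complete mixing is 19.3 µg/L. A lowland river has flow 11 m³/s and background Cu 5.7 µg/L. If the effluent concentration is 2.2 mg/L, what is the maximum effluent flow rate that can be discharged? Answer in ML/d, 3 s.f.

5.93 ML/d

5.7 µg/L = 0.0057 mg/L.
19.3 µg/L = 0.0193 mg/L.
Mass balance at complete mixing: C_std·(Q_w + Q_r) = Q_w·C_e + Q_r·C_b.
Rearranging, Q_w = Q_r·(C_std − C_b)/(C_e − C_std) = 11·(0.0193 − 0.0057) / (2.2 − 0.0193) = 0.0686 m³/s.
= 5.927 ML/d.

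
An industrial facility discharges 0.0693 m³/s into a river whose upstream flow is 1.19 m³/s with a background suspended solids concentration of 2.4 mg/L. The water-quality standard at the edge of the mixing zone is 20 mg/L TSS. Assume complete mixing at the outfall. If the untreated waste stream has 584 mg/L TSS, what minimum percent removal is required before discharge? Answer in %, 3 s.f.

Mass balance: 20·1.259 = 0.0693·Cₑ + 1.19·2.4.
Cₑ = (25.19 − 2.856) / 0.0693 = 322.2 mg/L.
Required removal = 1 − 322.2/584 = 44.82 %.

44.8 %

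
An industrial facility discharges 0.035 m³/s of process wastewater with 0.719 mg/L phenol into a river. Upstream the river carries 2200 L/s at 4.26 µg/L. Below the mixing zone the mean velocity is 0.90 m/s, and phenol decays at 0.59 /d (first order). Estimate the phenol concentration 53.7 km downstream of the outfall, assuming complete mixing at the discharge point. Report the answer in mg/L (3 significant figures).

0.0103 mg/L

2200 L/s = 2.2 m³/s.
4.26 µg/L = 0.00426 mg/L.
After complete mixing, C₀ = (0.035·0.719 + 2.2·0.00426) / 2.235 = 0.01545 mg/L.
Travel time t = 5.37e+04 m / 0.90 m/s = 5.967e+04 s = 0.6906 d.
C = 0.01545·exp(−0.59·0.6906) = 0.01545·0.6653 = 0.01028 mg/L.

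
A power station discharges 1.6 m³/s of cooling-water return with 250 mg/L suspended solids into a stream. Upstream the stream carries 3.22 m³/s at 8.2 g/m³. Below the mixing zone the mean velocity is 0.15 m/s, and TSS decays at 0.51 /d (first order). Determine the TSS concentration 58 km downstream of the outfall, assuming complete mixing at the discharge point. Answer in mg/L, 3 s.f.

After complete mixing, C₀ = (1.6·250 + 3.22·8.2) / 4.82 = 88.47 mg/L.
Travel time t = 5.8e+04 m / 0.15 m/s = 3.867e+05 s = 4.475 d.
C = 88.47·exp(−0.51·4.475) = 88.47·0.102 = 9.027 mg/L.

9.03 mg/L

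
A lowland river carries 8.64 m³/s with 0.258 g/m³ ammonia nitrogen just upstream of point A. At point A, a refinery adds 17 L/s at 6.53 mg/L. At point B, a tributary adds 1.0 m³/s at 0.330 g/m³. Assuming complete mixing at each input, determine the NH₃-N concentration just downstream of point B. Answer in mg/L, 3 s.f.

0.276 mg/L

17 L/s = 0.017 m³/s.
After input A: C = (8.64·0.258 + 0.017·6.53) / 8.657 = 0.2703 mg/L.
After input B: C = (8.657·0.2703 + 1·0.33) / 9.657 = 0.2765 mg/L.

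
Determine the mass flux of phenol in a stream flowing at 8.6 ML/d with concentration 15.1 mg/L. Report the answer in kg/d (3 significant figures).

8.6 ML/d = 0.09954 m³/s.
Mass flux = Q·C = 0.09954 m³/s × 15.1 g/m³ = 1.503 g/s.
= 1.503 g/s × 86.4 = 129.9 kg/d.

130 kg/d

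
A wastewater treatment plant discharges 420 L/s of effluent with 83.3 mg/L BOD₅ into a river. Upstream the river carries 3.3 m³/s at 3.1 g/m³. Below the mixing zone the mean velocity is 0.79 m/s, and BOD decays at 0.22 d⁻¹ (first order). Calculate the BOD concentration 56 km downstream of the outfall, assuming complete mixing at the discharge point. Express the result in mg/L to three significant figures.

10.1 mg/L

420 L/s = 0.42 m³/s.
After complete mixing, C₀ = (0.42·83.3 + 3.3·3.1) / 3.72 = 12.15 mg/L.
Travel time t = 5.6e+04 m / 0.79 m/s = 7.089e+04 s = 0.8204 d.
C = 12.15·exp(−0.22·0.8204) = 12.15·0.8349 = 10.15 mg/L.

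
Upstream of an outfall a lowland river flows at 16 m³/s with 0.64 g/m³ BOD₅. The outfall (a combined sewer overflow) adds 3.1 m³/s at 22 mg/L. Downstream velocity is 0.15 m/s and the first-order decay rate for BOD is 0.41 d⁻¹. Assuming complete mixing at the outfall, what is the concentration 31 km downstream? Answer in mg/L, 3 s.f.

After complete mixing, C₀ = (3.1·22 + 16·0.64) / 19.1 = 4.107 mg/L.
Travel time t = 3.1e+04 m / 0.15 m/s = 2.067e+05 s = 2.392 d.
C = 4.107·exp(−0.41·2.392) = 4.107·0.375 = 1.54 mg/L.

1.54 mg/L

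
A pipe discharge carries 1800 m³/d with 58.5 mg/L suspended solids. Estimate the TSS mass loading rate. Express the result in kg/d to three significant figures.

105 kg/d

1800 m³/d = 0.02083 m³/s.
Mass flux = Q·C = 0.02083 m³/s × 58.5 g/m³ = 1.219 g/s.
= 1.219 g/s × 86.4 = 105.3 kg/d.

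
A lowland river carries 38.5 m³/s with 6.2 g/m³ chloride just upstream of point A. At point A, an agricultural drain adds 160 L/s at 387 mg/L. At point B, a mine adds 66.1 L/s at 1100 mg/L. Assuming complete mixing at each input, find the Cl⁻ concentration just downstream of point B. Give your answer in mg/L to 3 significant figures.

9.64 mg/L

160 L/s = 0.16 m³/s.
After input A: C = (38.5·6.2 + 0.16·387) / 38.66 = 7.776 mg/L.
66.1 L/s = 0.0661 m³/s.
After input B: C = (38.66·7.776 + 0.0661·1100) / 38.73 = 9.64 mg/L.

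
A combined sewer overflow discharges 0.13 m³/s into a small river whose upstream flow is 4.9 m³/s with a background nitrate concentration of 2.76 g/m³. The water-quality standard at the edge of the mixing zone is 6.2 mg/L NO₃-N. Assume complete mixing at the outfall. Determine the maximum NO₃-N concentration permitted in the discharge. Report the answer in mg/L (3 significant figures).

136 mg/L

Mass balance: 6.2·5.03 = 0.13·Cₑ + 4.9·2.76.
Cₑ = (31.19 − 13.52) / 0.13 = 135.9 mg/L.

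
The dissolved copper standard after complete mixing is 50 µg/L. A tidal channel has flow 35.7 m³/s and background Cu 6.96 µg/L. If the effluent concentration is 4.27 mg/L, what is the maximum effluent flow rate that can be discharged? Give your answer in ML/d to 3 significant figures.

31.5 ML/d

6.96 µg/L = 0.00696 mg/L.
50 µg/L = 0.05 mg/L.
Mass balance at complete mixing: C_std·(Q_w + Q_r) = Q_w·C_e + Q_r·C_b.
Rearranging, Q_w = Q_r·(C_std − C_b)/(C_e − C_std) = 35.7·(0.05 − 0.00696) / (4.27 − 0.05) = 0.3641 m³/s.
= 31.46 ML/d.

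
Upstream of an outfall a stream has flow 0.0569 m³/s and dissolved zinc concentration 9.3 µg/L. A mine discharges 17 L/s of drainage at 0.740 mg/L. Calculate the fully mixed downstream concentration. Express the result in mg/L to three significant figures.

17 L/s = 0.017 m³/s.
9.3 µg/L = 0.0093 mg/L.
Flow-weighted mixing gives C = (0.017·0.74 + 0.0569·0.0093) / (0.017 + 0.0569) = 0.01311/0.0739 = 0.1774 mg/L.

0.177 mg/L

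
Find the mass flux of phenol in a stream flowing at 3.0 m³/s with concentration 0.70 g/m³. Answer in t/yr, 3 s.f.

66.3 t/yr

Mass flux = Q·C = 3 m³/s × 0.7 g/m³ = 2.1 g/s.
= 2.1 g/s × 31.56 = 66.27 t/yr.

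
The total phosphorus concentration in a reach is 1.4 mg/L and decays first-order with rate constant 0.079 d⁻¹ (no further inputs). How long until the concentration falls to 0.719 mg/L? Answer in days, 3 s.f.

t = ln(C₀/C)/k = ln(1.4/0.719)/0.079 = 0.6664/0.079 = 8.435 d.

8.44 d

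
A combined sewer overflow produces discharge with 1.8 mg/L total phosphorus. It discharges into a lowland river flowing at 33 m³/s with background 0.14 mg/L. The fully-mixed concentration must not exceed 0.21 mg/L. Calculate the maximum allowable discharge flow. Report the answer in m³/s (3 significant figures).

1.45 m³/s

Mass balance at complete mixing: C_std·(Q_w + Q_r) = Q_w·C_e + Q_r·C_b.
Rearranging, Q_w = Q_r·(C_std − C_b)/(C_e − C_std) = 33·(0.21 − 0.14) / (1.8 − 0.21) = 1.453 m³/s.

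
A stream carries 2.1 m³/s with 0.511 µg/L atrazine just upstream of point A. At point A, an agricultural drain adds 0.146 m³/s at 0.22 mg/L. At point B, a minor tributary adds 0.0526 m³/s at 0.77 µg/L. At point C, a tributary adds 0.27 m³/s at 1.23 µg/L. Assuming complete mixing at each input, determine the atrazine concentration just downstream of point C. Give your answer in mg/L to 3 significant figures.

0.0131 mg/L

0.511 µg/L = 0.000511 mg/L.
After input A: C = (2.1·0.000511 + 0.146·0.22) / 2.246 = 0.01478 mg/L.
0.77 µg/L = 0.00077 mg/L.
After input B: C = (2.246·0.01478 + 0.0526·0.00077) / 2.299 = 0.01446 mg/L.
1.23 µg/L = 0.00123 mg/L.
After input C: C = (2.299·0.01446 + 0.27·0.00123) / 2.569 = 0.01307 mg/L.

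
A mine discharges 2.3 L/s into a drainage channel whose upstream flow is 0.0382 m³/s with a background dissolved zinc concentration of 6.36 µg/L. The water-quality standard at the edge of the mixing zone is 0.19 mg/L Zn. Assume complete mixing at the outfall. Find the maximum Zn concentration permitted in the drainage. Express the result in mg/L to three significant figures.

2.3 L/s = 0.0023 m³/s.
6.36 µg/L = 0.00636 mg/L.
Mass balance: 0.19·0.0405 = 0.0023·Cₑ + 0.0382·0.00636.
Cₑ = (0.007695 − 0.000243) / 0.0023 = 3.24 mg/L.

3.24 mg/L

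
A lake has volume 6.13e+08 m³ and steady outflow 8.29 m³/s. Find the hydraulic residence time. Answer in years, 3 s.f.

Q = 8.29 m³/s × 3.156e+07 s/yr = 2.616e+08 m³/yr.
Hydraulic residence time τ = V/Q = 6.13e+08/2.616e+08 = 2.343 yr.

2.34 yr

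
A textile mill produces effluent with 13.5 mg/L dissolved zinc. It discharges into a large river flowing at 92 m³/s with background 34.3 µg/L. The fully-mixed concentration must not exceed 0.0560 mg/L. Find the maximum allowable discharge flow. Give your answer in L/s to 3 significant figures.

148 L/s

34.3 µg/L = 0.0343 mg/L.
Mass balance at complete mixing: C_std·(Q_w + Q_r) = Q_w·C_e + Q_r·C_b.
Rearranging, Q_w = Q_r·(C_std − C_b)/(C_e − C_std) = 92·(0.056 − 0.0343) / (13.5 − 0.056) = 0.1485 m³/s.
= 148.5 L/s.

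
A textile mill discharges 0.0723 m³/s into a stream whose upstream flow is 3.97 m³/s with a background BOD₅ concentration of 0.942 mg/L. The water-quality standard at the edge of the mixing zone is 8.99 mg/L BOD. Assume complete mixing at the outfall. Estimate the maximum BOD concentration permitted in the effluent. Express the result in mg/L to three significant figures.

451 mg/L

Mass balance: 8.99·4.042 = 0.0723·Cₑ + 3.97·0.942.
Cₑ = (36.34 − 3.74) / 0.0723 = 450.9 mg/L.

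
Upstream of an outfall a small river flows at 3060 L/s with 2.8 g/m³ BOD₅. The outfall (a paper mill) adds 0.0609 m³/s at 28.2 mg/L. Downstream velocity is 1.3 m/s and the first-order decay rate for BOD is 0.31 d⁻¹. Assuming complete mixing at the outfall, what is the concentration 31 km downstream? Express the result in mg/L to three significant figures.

3060 L/s = 3.06 m³/s.
After complete mixing, C₀ = (0.0609·28.2 + 3.06·2.8) / 3.121 = 3.296 mg/L.
Travel time t = 3.1e+04 m / 1.3 m/s = 2.385e+04 s = 0.276 d.
C = 3.296·exp(−0.31·0.276) = 3.296·0.918 = 3.025 mg/L.

3.03 mg/L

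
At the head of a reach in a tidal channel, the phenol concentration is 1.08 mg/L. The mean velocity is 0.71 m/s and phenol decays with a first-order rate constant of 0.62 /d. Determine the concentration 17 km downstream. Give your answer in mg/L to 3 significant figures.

Travel time t = 17 km / 0.71 m/s = 1.7e+04/0.71 = 2.394e+04 s = 0.2771 d.
First-order decay: C = 1.08·exp(−0.62·0.2771) = 1.08·0.8421 = 0.9095 mg/L.

0.910 mg/L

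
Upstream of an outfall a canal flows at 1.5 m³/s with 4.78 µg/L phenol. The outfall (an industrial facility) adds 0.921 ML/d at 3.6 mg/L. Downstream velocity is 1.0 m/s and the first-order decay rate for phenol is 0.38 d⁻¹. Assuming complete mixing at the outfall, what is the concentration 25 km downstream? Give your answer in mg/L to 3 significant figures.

0.921 ML/d = 0.01066 m³/s.
4.78 µg/L = 0.00478 mg/L.
After complete mixing, C₀ = (0.01066·3.6 + 1.5·0.00478) / 1.511 = 0.03015 mg/L.
Travel time t = 2.5e+04 m / 1.0 m/s = 2.5e+04 s = 0.2894 d.
C = 0.03015·exp(−0.38·0.2894) = 0.03015·0.8959 = 0.02701 mg/L.

0.0270 mg/L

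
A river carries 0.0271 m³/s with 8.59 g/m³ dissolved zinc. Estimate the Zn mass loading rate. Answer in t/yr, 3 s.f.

Mass flux = Q·C = 0.0271 m³/s × 8.59 g/m³ = 0.2328 g/s.
= 0.2328 g/s × 31.56 = 7.346 t/yr.

7.35 t/yr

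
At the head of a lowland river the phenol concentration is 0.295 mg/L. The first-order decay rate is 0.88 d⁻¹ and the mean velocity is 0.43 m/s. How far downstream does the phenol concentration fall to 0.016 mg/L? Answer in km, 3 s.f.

From C = C₀·e^(−kt), t = ln(C₀/C)/k = ln(0.295/0.016)/0.88 = 2.914/0.88 = 3.312 d.
Distance = v·t = 0.43 m/s × 2.861e+05 s = 1.23e+05 m = 123 km.

123 km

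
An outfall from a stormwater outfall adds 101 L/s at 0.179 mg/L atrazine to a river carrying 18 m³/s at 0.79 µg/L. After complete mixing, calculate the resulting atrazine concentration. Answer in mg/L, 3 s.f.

101 L/s = 0.101 m³/s.
0.79 µg/L = 0.00079 mg/L.
Flow-weighted mixing gives C = (0.101·0.179 + 18·0.00079) / (0.101 + 18) = 0.0323/18.1 = 0.001784 mg/L.

0.00178 mg/L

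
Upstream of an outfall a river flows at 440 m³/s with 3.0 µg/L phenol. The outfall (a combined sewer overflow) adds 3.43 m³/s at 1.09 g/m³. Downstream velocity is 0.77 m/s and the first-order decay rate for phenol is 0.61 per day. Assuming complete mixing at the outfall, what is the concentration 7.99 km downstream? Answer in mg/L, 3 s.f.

3.0 µg/L = 0.003 mg/L.
After complete mixing, C₀ = (3.43·1.09 + 440·0.003) / 443.4 = 0.01141 mg/L.
Travel time t = 7990 m / 0.77 m/s = 1.038e+04 s = 0.1201 d.
C = 0.01141·exp(−0.61·0.1201) = 0.01141·0.9294 = 0.0106 mg/L.

0.0106 mg/L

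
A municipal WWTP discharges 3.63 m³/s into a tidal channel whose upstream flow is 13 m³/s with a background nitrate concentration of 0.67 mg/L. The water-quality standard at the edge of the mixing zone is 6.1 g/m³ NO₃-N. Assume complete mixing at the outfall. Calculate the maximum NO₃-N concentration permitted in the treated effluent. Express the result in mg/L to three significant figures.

Mass balance: 6.1·16.63 = 3.63·Cₑ + 13·0.67.
Cₑ = (101.4 − 8.71) / 3.63 = 25.55 mg/L.

25.5 mg/L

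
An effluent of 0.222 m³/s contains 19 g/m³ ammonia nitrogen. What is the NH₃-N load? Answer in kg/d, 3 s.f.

364 kg/d

Mass flux = Q·C = 0.222 m³/s × 19 g/m³ = 4.218 g/s.
= 4.218 g/s × 86.4 = 364.4 kg/d.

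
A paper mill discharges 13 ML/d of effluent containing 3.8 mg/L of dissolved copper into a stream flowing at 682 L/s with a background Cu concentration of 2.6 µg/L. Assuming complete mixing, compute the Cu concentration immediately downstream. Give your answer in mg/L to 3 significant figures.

13 ML/d = 0.1505 m³/s.
682 L/s = 0.682 m³/s.
2.6 µg/L = 0.0026 mg/L.
Conservation of mass across the mixing zone: C = (0.1505·3.8 + 0.682·0.0026) / (0.1505 + 0.682) = 0.5735/0.8325 = 0.689 mg/L.

0.689 mg/L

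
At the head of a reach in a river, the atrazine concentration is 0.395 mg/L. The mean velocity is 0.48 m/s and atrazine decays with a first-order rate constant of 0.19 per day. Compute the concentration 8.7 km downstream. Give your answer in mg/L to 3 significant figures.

Travel time t = 8.7 km / 0.48 m/s = 8700/0.48 = 1.812e+04 s = 0.2098 d.
First-order decay: C = 0.395·exp(−0.19·0.2098) = 0.395·0.9609 = 0.3796 mg/L.

0.380 mg/L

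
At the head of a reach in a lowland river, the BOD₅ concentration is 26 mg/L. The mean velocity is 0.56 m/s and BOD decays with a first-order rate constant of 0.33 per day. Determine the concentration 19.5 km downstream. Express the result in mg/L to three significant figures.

Travel time t = 19.5 km / 0.56 m/s = 1.95e+04/0.56 = 3.482e+04 s = 0.403 d.
First-order decay: C = 26·exp(−0.33·0.403) = 26·0.8755 = 22.76 mg/L.

22.8 mg/L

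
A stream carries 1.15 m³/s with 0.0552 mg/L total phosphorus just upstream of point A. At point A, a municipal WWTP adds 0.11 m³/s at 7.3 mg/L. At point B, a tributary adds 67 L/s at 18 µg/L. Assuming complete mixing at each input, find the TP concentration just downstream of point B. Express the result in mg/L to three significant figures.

After input A: C = (1.15·0.0552 + 0.11·7.3) / 1.26 = 0.6877 mg/L.
67 L/s = 0.067 m³/s.
18 µg/L = 0.018 mg/L.
After input B: C = (1.26·0.6877 + 0.067·0.018) / 1.327 = 0.6539 mg/L.

0.654 mg/L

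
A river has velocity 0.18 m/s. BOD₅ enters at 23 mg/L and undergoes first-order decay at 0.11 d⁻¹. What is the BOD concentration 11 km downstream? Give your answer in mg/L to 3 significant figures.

21.3 mg/L

Travel time t = 11 km / 0.18 m/s = 1.1e+04/0.18 = 6.111e+04 s = 0.7073 d.
First-order decay: C = 23·exp(−0.11·0.7073) = 23·0.9251 = 21.28 mg/L.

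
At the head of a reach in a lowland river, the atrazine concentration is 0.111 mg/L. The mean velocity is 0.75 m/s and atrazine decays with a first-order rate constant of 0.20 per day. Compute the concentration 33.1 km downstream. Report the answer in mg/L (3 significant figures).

0.100 mg/L

Travel time t = 33.1 km / 0.75 m/s = 3.31e+04/0.75 = 4.413e+04 s = 0.5108 d.
First-order decay: C = 0.111·exp(−0.20·0.5108) = 0.111·0.9029 = 0.1002 mg/L.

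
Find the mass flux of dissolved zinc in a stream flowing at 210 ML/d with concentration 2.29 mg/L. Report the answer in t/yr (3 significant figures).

210 ML/d = 2.431 m³/s.
Mass flux = Q·C = 2.431 m³/s × 2.29 g/m³ = 5.566 g/s.
= 5.566 g/s × 31.56 = 175.6 t/yr.

176 t/yr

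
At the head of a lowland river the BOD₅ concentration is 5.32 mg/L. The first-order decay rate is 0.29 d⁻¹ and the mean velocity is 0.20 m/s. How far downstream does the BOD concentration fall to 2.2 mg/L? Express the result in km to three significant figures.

From C = C₀·e^(−kt), t = ln(C₀/C)/k = ln(5.32/2.2)/0.29 = 0.883/0.29 = 3.045 d.
Distance = v·t = 0.20 m/s × 2.631e+05 s = 5.262e+04 m = 52.62 km.

52.6 km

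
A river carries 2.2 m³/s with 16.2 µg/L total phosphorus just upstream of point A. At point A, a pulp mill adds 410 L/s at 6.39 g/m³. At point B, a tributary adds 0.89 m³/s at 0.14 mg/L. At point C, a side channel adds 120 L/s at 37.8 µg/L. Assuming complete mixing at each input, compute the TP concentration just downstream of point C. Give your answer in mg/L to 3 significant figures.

0.769 mg/L

16.2 µg/L = 0.0162 mg/L.
410 L/s = 0.41 m³/s.
After input A: C = (2.2·0.0162 + 0.41·6.39) / 2.61 = 1.017 mg/L.
After input B: C = (2.61·1.017 + 0.89·0.14) / 3.5 = 0.7943 mg/L.
120 L/s = 0.12 m³/s.
37.8 µg/L = 0.0378 mg/L.
After input C: C = (3.5·0.7943 + 0.12·0.0378) / 3.62 = 0.7692 mg/L.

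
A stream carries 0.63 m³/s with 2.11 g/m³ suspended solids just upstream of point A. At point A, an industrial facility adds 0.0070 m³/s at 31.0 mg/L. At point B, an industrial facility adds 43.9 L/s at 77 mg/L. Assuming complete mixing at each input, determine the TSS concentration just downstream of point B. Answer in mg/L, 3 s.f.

After input A: C = (0.63·2.11 + 0.007·31) / 0.637 = 2.427 mg/L.
43.9 L/s = 0.0439 m³/s.
After input B: C = (0.637·2.427 + 0.0439·77) / 0.6809 = 7.235 mg/L.

7.24 mg/L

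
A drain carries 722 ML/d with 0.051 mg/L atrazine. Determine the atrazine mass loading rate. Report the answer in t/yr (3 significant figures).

722 ML/d = 8.356 m³/s.
Mass flux = Q·C = 8.356 m³/s × 0.051 g/m³ = 0.4262 g/s.
= 0.4262 g/s × 31.56 = 13.45 t/yr.

13.4 t/yr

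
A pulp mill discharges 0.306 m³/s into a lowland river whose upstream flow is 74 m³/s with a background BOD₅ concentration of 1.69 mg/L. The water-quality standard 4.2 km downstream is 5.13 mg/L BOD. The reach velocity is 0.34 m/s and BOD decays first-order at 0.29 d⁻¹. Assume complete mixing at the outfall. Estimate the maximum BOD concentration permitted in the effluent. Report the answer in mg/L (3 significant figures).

890 mg/L

Travel time to the compliance point: t = 4200/0.34 = 1.235e+04 s = 0.143 d; decay factor exp(−0.29·0.143) = 0.9594.
So the concentration just after mixing may be at most 5.13/0.9594 = 5.347 mg/L.
Mass balance: 5.347·74.31 = 0.306·Cₑ + 74·1.69.
Cₑ = (397.3 − 125.1) / 0.306 = 889.8 mg/L.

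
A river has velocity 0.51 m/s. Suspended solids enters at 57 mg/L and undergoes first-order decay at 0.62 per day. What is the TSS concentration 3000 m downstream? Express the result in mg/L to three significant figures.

Travel time t = 3000 m / 0.51 m/s = 3000/0.51 = 5882 s = 0.06808 d.
First-order decay: C = 57·exp(−0.62·0.06808) = 57·0.9587 = 54.64 mg/L.

54.6 mg/L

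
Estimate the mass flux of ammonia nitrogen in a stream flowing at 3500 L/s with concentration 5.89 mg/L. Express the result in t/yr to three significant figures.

651 t/yr

3500 L/s = 3.5 m³/s.
Mass flux = Q·C = 3.5 m³/s × 5.89 g/m³ = 20.61 g/s.
= 20.61 g/s × 31.56 = 650.6 t/yr.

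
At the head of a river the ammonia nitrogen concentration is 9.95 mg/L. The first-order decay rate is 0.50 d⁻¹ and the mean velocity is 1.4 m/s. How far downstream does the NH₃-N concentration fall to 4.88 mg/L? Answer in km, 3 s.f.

172 km

From C = C₀·e^(−kt), t = ln(C₀/C)/k = ln(9.95/4.88)/0.50 = 0.7124/0.50 = 1.425 d.
Distance = v·t = 1.4 m/s × 1.231e+05 s = 1.724e+05 m = 172.4 km.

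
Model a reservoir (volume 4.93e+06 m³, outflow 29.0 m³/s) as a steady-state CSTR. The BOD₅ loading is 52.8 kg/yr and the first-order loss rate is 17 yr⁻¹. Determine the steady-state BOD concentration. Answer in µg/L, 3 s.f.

0.0529 µg/L

Outflow Q = 29.0 m³/s × 3.156e+07 s/yr = 9.152e+08 m³/yr.
Steady-state CSTR mass balance: W = Q·C + k·V·C, so C = W/(Q + kV).
Q + kV = 9.152e+08 + 17·4.93e+06 = 9.99e+08 m³/yr.
C = 52.8/9.99e+08 = 5.285e-08 kg/m³ = 5.285e-05 mg/L = 0.05285 µg/L.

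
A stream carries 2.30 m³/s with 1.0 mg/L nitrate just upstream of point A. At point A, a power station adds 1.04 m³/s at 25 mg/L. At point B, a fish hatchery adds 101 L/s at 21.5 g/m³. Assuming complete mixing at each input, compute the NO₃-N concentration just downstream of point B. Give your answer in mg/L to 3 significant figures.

After input A: C = (2.3·1 + 1.04·25) / 3.34 = 8.473 mg/L.
101 L/s = 0.101 m³/s.
After input B: C = (3.34·8.473 + 0.101·21.5) / 3.441 = 8.855 mg/L.

8.86 mg/L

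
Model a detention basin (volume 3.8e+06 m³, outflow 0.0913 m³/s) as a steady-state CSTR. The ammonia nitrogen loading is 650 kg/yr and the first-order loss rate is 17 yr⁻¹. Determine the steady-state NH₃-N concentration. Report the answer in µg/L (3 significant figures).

Outflow Q = 0.0913 m³/s × 3.156e+07 s/yr = 2.881e+06 m³/yr.
Steady-state CSTR mass balance: W = Q·C + k·V·C, so C = W/(Q + kV).
Q + kV = 2.881e+06 + 17·3.8e+06 = 6.748e+07 m³/yr.
C = 650/6.748e+07 = 9.632e-06 kg/m³ = 0.009632 mg/L = 9.632 µg/L.

9.63 µg/L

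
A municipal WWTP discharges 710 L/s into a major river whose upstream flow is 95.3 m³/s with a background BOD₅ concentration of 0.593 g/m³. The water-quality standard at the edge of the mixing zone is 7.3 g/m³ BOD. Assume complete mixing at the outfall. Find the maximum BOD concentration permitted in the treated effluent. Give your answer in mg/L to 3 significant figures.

710 L/s = 0.71 m³/s.
Mass balance: 7.3·96.01 = 0.71·Cₑ + 95.3·0.593.
Cₑ = (700.9 − 56.51) / 0.71 = 907.5 mg/L.

908 mg/L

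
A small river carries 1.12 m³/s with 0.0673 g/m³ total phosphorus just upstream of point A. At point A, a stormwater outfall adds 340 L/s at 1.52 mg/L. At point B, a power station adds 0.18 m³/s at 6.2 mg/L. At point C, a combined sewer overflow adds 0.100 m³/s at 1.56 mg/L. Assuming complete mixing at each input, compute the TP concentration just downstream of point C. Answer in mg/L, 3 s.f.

1.07 mg/L

340 L/s = 0.34 m³/s.
After input A: C = (1.12·0.0673 + 0.34·1.52) / 1.46 = 0.4056 mg/L.
After input B: C = (1.46·0.4056 + 0.18·6.2) / 1.64 = 1.042 mg/L.
After input C: C = (1.64·1.042 + 0.1·1.56) / 1.74 = 1.071 mg/L.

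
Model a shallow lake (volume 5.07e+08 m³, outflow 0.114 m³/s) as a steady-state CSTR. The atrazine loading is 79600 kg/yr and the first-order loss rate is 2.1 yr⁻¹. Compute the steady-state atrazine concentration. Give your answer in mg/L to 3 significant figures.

Outflow Q = 0.114 m³/s × 3.156e+07 s/yr = 3.598e+06 m³/yr.
Steady-state CSTR mass balance: W = Q·C + k·V·C, so C = W/(Q + kV).
Q + kV = 3.598e+06 + 2.1·5.07e+08 = 1.068e+09 m³/yr.
C = 79600/1.068e+09 = 7.451e-05 kg/m³ = 0.07451 mg/L.

0.0745 mg/L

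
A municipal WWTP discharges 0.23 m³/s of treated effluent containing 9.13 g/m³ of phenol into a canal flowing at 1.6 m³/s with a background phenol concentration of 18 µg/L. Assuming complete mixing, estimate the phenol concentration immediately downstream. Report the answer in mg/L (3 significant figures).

1.16 mg/L

18 µg/L = 0.018 mg/L.
By mass balance at complete mixing, C = (0.23·9.13 + 1.6·0.018) / (0.23 + 1.6) = 2.129/1.83 = 1.163 mg/L.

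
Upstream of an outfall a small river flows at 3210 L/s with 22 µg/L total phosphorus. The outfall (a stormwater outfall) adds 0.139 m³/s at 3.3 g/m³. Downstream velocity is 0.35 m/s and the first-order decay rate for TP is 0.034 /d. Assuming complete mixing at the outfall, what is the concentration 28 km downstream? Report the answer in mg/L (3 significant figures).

0.153 mg/L

3210 L/s = 3.21 m³/s.
22 µg/L = 0.022 mg/L.
After complete mixing, C₀ = (0.139·3.3 + 3.21·0.022) / 3.349 = 0.1581 mg/L.
Travel time t = 2.8e+04 m / 0.35 m/s = 8e+04 s = 0.9259 d.
C = 0.1581·exp(−0.034·0.9259) = 0.1581·0.969 = 0.1532 mg/L.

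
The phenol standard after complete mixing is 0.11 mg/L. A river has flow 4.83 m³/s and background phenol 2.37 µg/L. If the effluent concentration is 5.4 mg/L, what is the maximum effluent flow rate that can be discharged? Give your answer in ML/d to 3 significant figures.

8.49 ML/d

2.37 µg/L = 0.00237 mg/L.
Mass balance at complete mixing: C_std·(Q_w + Q_r) = Q_w·C_e + Q_r·C_b.
Rearranging, Q_w = Q_r·(C_std − C_b)/(C_e − C_std) = 4.83·(0.11 − 0.00237) / (5.4 − 0.11) = 0.09827 m³/s.
= 8.491 ML/d.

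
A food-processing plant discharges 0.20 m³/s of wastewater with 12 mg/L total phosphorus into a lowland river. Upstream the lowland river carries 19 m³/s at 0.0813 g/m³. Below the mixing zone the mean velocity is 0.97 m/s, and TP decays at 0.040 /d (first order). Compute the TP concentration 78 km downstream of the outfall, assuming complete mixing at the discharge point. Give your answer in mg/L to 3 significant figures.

After complete mixing, C₀ = (0.2·12 + 19·0.0813) / 19.2 = 0.2055 mg/L.
Travel time t = 7.8e+04 m / 0.97 m/s = 8.041e+04 s = 0.9307 d.
C = 0.2055·exp(−0.040·0.9307) = 0.2055·0.9635 = 0.1979 mg/L.

0.198 mg/L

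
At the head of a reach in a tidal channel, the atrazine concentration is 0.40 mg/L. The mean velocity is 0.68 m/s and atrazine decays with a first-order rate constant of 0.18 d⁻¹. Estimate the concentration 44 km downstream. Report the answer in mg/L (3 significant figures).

0.350 mg/L

Travel time t = 44 km / 0.68 m/s = 4.4e+04/0.68 = 6.471e+04 s = 0.7489 d.
First-order decay: C = 0.40·exp(−0.18·0.7489) = 0.40·0.8739 = 0.3496 mg/L.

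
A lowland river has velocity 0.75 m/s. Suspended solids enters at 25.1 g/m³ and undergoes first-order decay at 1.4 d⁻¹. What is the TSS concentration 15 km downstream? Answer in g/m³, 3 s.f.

Travel time t = 15 km / 0.75 m/s = 1.5e+04/0.75 = 2e+04 s = 0.2315 d.
First-order decay: C = 25.1·exp(−1.4·0.2315) = 25.1·0.7232 = 18.15 g/m³.

18.2 g/m³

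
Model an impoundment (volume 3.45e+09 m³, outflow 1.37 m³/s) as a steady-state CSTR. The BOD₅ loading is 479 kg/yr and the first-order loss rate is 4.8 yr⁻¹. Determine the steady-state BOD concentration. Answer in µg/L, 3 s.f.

0.0288 µg/L

Outflow Q = 1.37 m³/s × 3.156e+07 s/yr = 4.323e+07 m³/yr.
Steady-state CSTR mass balance: W = Q·C + k·V·C, so C = W/(Q + kV).
Q + kV = 4.323e+07 + 4.8·3.45e+09 = 1.66e+10 m³/yr.
C = 479/1.66e+10 = 2.885e-08 kg/m³ = 2.885e-05 mg/L = 0.02885 µg/L.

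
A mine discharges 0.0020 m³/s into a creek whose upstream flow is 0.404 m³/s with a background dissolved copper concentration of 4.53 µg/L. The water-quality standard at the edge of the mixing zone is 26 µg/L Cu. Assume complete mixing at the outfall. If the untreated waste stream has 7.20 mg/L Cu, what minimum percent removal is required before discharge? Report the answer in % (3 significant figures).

39.4 %

4.53 µg/L = 0.00453 mg/L.
26 µg/L = 0.026 mg/L.
Mass balance: 0.026·0.406 = 0.002·Cₑ + 0.404·0.00453.
Cₑ = (0.01056 − 0.00183) / 0.002 = 4.363 mg/L.
Required removal = 1 − 4.363/7.20 = 39.4 %.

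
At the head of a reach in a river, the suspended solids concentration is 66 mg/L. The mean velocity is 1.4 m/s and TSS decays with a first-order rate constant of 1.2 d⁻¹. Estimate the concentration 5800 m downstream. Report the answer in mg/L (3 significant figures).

62.3 mg/L

Travel time t = 5800 m / 1.4 m/s = 5800/1.4 = 4143 s = 0.04795 d.
First-order decay: C = 66·exp(−1.2·0.04795) = 66·0.9441 = 62.31 mg/L.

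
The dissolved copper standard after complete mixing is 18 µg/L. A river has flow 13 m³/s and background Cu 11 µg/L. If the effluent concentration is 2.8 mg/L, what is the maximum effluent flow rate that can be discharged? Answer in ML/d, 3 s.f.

11 µg/L = 0.011 mg/L.
18 µg/L = 0.018 mg/L.
Mass balance at complete mixing: C_std·(Q_w + Q_r) = Q_w·C_e + Q_r·C_b.
Rearranging, Q_w = Q_r·(C_std − C_b)/(C_e − C_std) = 13·(0.018 − 0.011) / (2.8 − 0.018) = 0.03271 m³/s.
= 2.826 ML/d.

2.83 ML/d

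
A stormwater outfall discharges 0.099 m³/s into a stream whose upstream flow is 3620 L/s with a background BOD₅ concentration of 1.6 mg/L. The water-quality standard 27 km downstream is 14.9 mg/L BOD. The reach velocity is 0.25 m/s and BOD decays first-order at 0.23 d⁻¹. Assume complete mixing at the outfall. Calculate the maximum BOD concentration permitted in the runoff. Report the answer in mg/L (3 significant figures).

3620 L/s = 3.62 m³/s.
Travel time to the compliance point: t = 2.7e+04/0.25 = 1.08e+05 s = 1.25 d; decay factor exp(−0.23·1.25) = 0.7501.
So the concentration just after mixing may be at most 14.9/0.7501 = 19.86 mg/L.
Mass balance: 19.86·3.719 = 0.099·Cₑ + 3.62·1.6.
Cₑ = (73.87 − 5.792) / 0.099 = 687.7 mg/L.

688 mg/L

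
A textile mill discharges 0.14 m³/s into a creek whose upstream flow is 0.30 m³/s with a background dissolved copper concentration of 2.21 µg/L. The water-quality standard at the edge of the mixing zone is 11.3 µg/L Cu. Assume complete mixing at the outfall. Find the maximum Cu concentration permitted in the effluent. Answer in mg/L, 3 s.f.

2.21 µg/L = 0.00221 mg/L.
11.3 µg/L = 0.0113 mg/L.
Mass balance: 0.0113·0.44 = 0.14·Cₑ + 0.3·0.00221.
Cₑ = (0.004972 − 0.000663) / 0.14 = 0.03078 mg/L.

0.0308 mg/L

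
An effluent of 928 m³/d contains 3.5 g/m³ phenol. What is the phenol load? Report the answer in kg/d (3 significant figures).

928 m³/d = 0.01074 m³/s.
Mass flux = Q·C = 0.01074 m³/s × 3.5 g/m³ = 0.03759 g/s.
= 0.03759 g/s × 86.4 = 3.248 kg/d.

3.25 kg/d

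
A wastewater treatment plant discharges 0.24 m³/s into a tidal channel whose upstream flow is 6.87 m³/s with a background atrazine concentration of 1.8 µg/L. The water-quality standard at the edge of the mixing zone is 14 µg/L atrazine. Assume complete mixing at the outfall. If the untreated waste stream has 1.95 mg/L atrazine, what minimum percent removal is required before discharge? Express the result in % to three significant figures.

81.4 %

1.8 µg/L = 0.0018 mg/L.
14 µg/L = 0.014 mg/L.
Mass balance: 0.014·7.11 = 0.24·Cₑ + 6.87·0.0018.
Cₑ = (0.09954 − 0.01237) / 0.24 = 0.3632 mg/L.
Required removal = 1 − 0.3632/1.95 = 81.37 %.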